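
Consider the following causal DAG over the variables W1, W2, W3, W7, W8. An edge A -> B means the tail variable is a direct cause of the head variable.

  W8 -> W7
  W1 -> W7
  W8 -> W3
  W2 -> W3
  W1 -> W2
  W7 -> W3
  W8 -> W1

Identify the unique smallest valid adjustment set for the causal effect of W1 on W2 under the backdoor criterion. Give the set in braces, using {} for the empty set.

{}

Variables eligible for adjustment (non-descendants of W1, excluding W1 and W2): {W8}.
Backdoor paths from W1 to W2:
  P1: W1 <- W8 -> W7 -> W3 <- W2
  P2: W1 <- W8 -> W3 <- W2
Each backdoor path contains an unconditioned collider, so every path is already blocked with the empty conditioning set:
  P1: blocked at collider W3 (neither it nor any descendant is in the conditioning set).
  P2: blocked at collider W3 (neither it nor any descendant is in the conditioning set).
The empty set is therefore the unique smallest valid set.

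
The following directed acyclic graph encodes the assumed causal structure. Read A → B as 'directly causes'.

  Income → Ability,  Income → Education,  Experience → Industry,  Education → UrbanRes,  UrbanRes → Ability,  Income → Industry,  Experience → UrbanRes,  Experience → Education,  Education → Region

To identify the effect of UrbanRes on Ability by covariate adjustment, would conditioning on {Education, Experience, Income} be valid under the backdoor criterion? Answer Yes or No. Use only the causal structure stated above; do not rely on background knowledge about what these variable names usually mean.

Yes

Backdoor paths from UrbanRes to Ability (paths whose first edge points into UrbanRes):
  P1: UrbanRes <- Experience -> Education <- Income -> Ability
  P2: UrbanRes <- Experience -> Industry <- Income -> Ability
  P3: UrbanRes <- Education <- Income -> Ability
  P4: UrbanRes <- Education <- Experience -> Industry <- Income -> Ability
Condition 1 (no descendant of UrbanRes in the set): holds — descendants of UrbanRes are {Ability}; none are in {Education, Experience, Income}.
Condition 2 (every backdoor path blocked by {Education, Experience, Income}):
  P1: blocked at fork node Experience ∈ conditioning set.
  P2: blocked at fork node Experience ∈ conditioning set.
  P3: blocked at chain node Education ∈ conditioning set.
  P4: blocked at chain node Education ∈ conditioning set.
{Education, Experience, Income} satisfies the backdoor criterion.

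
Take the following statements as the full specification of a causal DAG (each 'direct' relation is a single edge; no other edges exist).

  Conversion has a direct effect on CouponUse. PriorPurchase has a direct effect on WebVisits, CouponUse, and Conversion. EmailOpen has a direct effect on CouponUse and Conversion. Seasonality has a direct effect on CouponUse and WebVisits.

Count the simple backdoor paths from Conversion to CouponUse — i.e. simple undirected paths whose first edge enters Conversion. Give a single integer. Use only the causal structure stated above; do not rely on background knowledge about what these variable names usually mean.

3

A backdoor path from Conversion to CouponUse is any simple undirected path whose first edge points into Conversion (i.e. leaves Conversion via a parent).
Parents of Conversion: {EmailOpen, PriorPurchase}.
Enumerating:
  P1: Conversion <- PriorPurchase -> CouponUse
  P2: Conversion <- PriorPurchase -> WebVisits <- Seasonality -> CouponUse
  P3: Conversion <- EmailOpen -> CouponUse
That exhausts the simple backdoor paths. Count: 3.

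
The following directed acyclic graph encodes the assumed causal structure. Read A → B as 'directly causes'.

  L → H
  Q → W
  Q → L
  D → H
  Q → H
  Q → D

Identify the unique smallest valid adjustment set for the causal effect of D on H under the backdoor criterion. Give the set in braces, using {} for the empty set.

{Q}

Variables eligible for adjustment (non-descendants of D, excluding D and H): {L, Q, W}.
Backdoor paths from D to H:
  P1: D <- Q -> L -> H
  P2: D <- Q -> H
The empty set is not sufficient: P1 (D <- Q -> L -> H) has no collider blocking it and no conditioned non-collider, so it is open.
Try {Q}:
  P1: blocked at fork node Q ∈ conditioning set.
  P2: blocked at fork node Q ∈ conditioning set.
{Q} contains no descendant of D and blocks every backdoor path.
No other singleton works — e.g. {W} leaves P1 open — so {Q} is the unique smallest valid adjustment set.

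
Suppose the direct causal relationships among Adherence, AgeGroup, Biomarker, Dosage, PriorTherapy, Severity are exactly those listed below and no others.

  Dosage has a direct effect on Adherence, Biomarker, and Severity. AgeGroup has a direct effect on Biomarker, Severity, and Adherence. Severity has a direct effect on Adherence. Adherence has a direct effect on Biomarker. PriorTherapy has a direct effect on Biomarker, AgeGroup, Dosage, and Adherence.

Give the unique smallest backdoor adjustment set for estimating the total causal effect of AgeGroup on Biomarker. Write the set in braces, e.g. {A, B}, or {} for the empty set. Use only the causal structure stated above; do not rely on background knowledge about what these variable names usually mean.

{PriorTherapy}

Variables eligible for adjustment (non-descendants of AgeGroup, excluding AgeGroup and Biomarker): {Dosage, PriorTherapy}.
Backdoor paths from AgeGroup to Biomarker:
  P1: AgeGroup <- PriorTherapy -> Dosage -> Severity -> Adherence -> Biomarker
  P2: AgeGroup <- PriorTherapy -> Dosage -> Adherence -> Biomarker
  P3: AgeGroup <- PriorTherapy -> Dosage -> Biomarker
  P4: AgeGroup <- PriorTherapy -> Adherence <- Dosage -> Biomarker
  P5: AgeGroup <- PriorTherapy -> Adherence <- Severity <- Dosage -> Biomarker
  P6: AgeGroup <- PriorTherapy -> Adherence -> Biomarker
  P7: AgeGroup <- PriorTherapy -> Biomarker
The empty set is not sufficient: P1 (AgeGroup <- PriorTherapy -> Dosage -> Severity -> Adherence -> Biomarker) has no collider blocking it and no conditioned non-collider, so it is open.
Try {PriorTherapy}:
  P1: blocked at fork node PriorTherapy ∈ conditioning set.
  P2: blocked at fork node PriorTherapy ∈ conditioning set.
  P3: blocked at fork node PriorTherapy ∈ conditioning set.
  P4: blocked at fork node PriorTherapy ∈ conditioning set.
  P5: blocked at fork node PriorTherapy ∈ conditioning set.
  P6: blocked at fork node PriorTherapy ∈ conditioning set.
  P7: blocked at fork node PriorTherapy ∈ conditioning set.
{PriorTherapy} contains no descendant of AgeGroup and blocks every backdoor path.
No other singleton works — e.g. {Dosage} leaves P6 open — so {PriorTherapy} is the unique smallest valid adjustment set.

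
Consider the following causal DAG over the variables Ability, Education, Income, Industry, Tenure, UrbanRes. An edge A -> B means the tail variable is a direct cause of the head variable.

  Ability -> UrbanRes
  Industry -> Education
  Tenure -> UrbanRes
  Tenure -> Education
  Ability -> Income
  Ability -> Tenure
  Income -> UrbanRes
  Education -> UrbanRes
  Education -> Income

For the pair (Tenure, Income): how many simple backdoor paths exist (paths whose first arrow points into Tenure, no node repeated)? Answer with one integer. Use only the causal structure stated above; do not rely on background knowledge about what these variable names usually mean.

A backdoor path from Tenure to Income is any simple undirected path whose first edge points into Tenure (i.e. leaves Tenure via a parent).
Parents of Tenure: {Ability}.
Enumerating:
  P1: Tenure <- Ability -> Income
  P2: Tenure <- Ability -> UrbanRes <- Education -> Income
  P3: Tenure <- Ability -> UrbanRes <- Income
That exhausts the simple backdoor paths. Count: 3.

3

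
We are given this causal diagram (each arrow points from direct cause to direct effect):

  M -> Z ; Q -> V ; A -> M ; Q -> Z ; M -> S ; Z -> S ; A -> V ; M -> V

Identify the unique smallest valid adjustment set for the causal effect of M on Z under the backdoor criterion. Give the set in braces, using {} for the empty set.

{}

Variables eligible for adjustment (non-descendants of M, excluding M and Z): {A, Q}.
Backdoor paths from M to Z:
  P1: M <- A -> V <- Q -> Z
Each backdoor path contains an unconditioned collider, so every path is already blocked with the empty conditioning set:
  P1: blocked at collider V (neither it nor any descendant is in the conditioning set).
The empty set is therefore the unique smallest valid set.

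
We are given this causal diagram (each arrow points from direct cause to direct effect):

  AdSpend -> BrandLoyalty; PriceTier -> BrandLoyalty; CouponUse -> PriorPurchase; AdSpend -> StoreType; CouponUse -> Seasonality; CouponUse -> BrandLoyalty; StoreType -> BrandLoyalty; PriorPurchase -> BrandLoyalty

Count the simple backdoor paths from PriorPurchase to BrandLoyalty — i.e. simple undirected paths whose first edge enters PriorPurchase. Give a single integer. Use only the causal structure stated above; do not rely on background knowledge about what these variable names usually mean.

1

A backdoor path from PriorPurchase to BrandLoyalty is any simple undirected path whose first edge points into PriorPurchase (i.e. leaves PriorPurchase via a parent).
Parents of PriorPurchase: {CouponUse}.
Enumerating:
  P1: PriorPurchase <- CouponUse -> BrandLoyalty
That exhausts the simple backdoor paths. Count: 1.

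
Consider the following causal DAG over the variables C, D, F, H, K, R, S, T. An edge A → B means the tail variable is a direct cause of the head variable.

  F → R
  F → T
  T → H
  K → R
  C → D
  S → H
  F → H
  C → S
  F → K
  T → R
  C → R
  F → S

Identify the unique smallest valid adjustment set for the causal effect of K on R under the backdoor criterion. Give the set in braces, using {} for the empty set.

{F}

Variables eligible for adjustment (non-descendants of K, excluding K and R): {C, D, F, H, S, T}.
Backdoor paths from K to R:
  P1: K <- F -> S <- C -> R
  P2: K <- F -> S -> H <- T -> R
  P3: K <- F -> T -> H <- S <- C -> R
  P4: K <- F -> T -> R
  P5: K <- F -> H <- S <- C -> R
  P6: K <- F -> H <- T -> R
  P7: K <- F -> R
The empty set is not sufficient: P4 (K <- F -> T -> R) has no collider blocking it and no conditioned non-collider, so it is open.
Try {F}:
  P1: blocked at fork node F ∈ conditioning set.
  P2: blocked at fork node F ∈ conditioning set.
  P3: blocked at fork node F ∈ conditioning set.
  P4: blocked at fork node F ∈ conditioning set.
  P5: blocked at fork node F ∈ conditioning set.
  P6: blocked at fork node F ∈ conditioning set.
  P7: blocked at fork node F ∈ conditioning set.
{F} contains no descendant of K and blocks every backdoor path.
No other singleton works — e.g. {C} leaves P4 open — so {F} is the unique smallest valid adjustment set.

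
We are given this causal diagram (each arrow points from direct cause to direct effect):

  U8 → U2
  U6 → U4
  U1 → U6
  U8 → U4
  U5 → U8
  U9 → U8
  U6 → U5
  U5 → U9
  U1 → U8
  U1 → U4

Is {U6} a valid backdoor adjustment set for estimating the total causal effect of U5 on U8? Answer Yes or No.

Backdoor paths from U5 to U8 (paths whose first edge points into U5):
  P1: U5 <- U6 <- U1 -> U8
  P2: U5 <- U6 <- U1 -> U4 <- U8
  P3: U5 <- U6 -> U4 <- U1 -> U8
  P4: U5 <- U6 -> U4 <- U8
Condition 1 (no descendant of U5 in the set): holds — descendants of U5 are {U2, U4, U8, U9}; none are in {U6}.
Condition 2 (every backdoor path blocked by {U6}):
  P1: blocked at chain node U6 ∈ conditioning set.
  P2: blocked at chain node U6 ∈ conditioning set.
  P3: blocked at fork node U6 ∈ conditioning set.
  P4: blocked at fork node U6 ∈ conditioning set.
{U6} satisfies the backdoor criterion.

Yes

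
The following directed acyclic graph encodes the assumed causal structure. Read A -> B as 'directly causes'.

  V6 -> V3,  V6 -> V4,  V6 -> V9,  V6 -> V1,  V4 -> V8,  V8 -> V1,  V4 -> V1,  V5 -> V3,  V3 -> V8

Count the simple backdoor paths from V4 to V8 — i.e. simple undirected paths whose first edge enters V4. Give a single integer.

A backdoor path from V4 to V8 is any simple undirected path whose first edge points into V4 (i.e. leaves V4 via a parent).
Parents of V4: {V6}.
Enumerating:
  P1: V4 <- V6 -> V3 -> V8
  P2: V4 <- V6 -> V1 <- V8
That exhausts the simple backdoor paths. Count: 2.

2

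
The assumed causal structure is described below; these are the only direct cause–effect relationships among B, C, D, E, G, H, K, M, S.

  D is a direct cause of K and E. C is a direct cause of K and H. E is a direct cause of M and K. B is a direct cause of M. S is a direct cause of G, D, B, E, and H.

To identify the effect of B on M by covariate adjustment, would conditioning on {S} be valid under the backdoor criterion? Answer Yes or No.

Backdoor paths from B to M (paths whose first edge points into B):
  P1: B <- S -> D -> E -> M
  P2: B <- S -> D -> K <- E -> M
  P3: B <- S -> H <- C -> K <- D -> E -> M
  P4: B <- S -> H <- C -> K <- E -> M
  P5: B <- S -> E -> M
Condition 1 (no descendant of B in the set): holds — descendants of B are {M}; none are in {S}.
Condition 2 (every backdoor path blocked by {S}):
  P1: blocked at fork node S ∈ conditioning set.
  P2: blocked at fork node S ∈ conditioning set.
  P3: blocked at fork node S ∈ conditioning set.
  P4: blocked at fork node S ∈ conditioning set.
  P5: blocked at fork node S ∈ conditioning set.
{S} satisfies the backdoor criterion.

Yes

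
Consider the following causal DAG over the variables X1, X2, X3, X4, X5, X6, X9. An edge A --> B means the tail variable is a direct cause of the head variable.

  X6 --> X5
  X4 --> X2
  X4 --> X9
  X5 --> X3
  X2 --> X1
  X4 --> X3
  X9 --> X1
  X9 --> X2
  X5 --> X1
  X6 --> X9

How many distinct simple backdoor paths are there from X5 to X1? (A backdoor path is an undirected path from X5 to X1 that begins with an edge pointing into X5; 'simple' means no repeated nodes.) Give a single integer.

A backdoor path from X5 to X1 is any simple undirected path whose first edge points into X5 (i.e. leaves X5 via a parent).
Parents of X5: {X6}.
Enumerating:
  P1: X5 <- X6 -> X9 <- X4 -> X2 -> X1
  P2: X5 <- X6 -> X9 -> X2 -> X1
  P3: X5 <- X6 -> X9 -> X1
That exhausts the simple backdoor paths. Count: 3.

3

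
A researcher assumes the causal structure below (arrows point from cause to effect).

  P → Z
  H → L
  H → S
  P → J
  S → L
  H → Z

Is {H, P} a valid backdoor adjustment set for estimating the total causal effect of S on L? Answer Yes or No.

Yes

Backdoor paths from S to L (paths whose first edge points into S):
  P1: S <- H -> L
Condition 1 (no descendant of S in the set): holds — descendants of S are {L}; none are in {H, P}.
Condition 2 (every backdoor path blocked by {H, P}):
  P1: blocked at fork node H ∈ conditioning set.
{H, P} satisfies the backdoor criterion.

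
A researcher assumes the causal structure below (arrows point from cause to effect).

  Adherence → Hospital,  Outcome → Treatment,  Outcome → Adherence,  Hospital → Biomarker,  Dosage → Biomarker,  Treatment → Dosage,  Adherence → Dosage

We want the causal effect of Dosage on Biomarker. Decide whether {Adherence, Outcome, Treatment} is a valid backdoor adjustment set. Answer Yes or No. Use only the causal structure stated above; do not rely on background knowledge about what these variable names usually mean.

Backdoor paths from Dosage to Biomarker (paths whose first edge points into Dosage):
  P1: Dosage <- Adherence -> Hospital -> Biomarker
  P2: Dosage <- Treatment <- Outcome -> Adherence -> Hospital -> Biomarker
Condition 1 (no descendant of Dosage in the set): holds — descendants of Dosage are {Biomarker}; none are in {Adherence, Outcome, Treatment}.
Condition 2 (every backdoor path blocked by {Adherence, Outcome, Treatment}):
  P1: blocked at fork node Adherence ∈ conditioning set.
  P2: blocked at chain node Treatment ∈ conditioning set.
{Adherence, Outcome, Treatment} satisfies the backdoor criterion.

Yes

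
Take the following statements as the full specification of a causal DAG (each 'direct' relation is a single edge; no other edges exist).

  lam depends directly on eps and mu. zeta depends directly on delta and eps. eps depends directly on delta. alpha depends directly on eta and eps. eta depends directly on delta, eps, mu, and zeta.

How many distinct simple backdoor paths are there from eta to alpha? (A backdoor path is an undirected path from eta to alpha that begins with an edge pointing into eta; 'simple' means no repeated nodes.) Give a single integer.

6

A backdoor path from eta to alpha is any simple undirected path whose first edge points into eta (i.e. leaves eta via a parent).
Parents of eta: {delta, eps, mu, zeta}.
Enumerating:
  P1: eta <- mu -> lam <- eps -> alpha
  P2: eta <- delta -> eps -> alpha
  P3: eta <- delta -> zeta <- eps -> alpha
  P4: eta <- eps -> alpha
  P5: eta <- zeta <- delta -> eps -> alpha
  P6: eta <- zeta <- eps -> alpha
That exhausts the simple backdoor paths. Count: 6.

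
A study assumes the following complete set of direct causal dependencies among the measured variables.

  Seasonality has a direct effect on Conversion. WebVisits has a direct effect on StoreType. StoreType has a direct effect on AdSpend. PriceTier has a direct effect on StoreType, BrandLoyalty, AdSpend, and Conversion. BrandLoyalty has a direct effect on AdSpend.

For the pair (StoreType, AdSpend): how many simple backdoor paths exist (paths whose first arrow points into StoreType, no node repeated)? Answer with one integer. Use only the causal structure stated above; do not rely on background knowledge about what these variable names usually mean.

2

A backdoor path from StoreType to AdSpend is any simple undirected path whose first edge points into StoreType (i.e. leaves StoreType via a parent).
Parents of StoreType: {PriceTier, WebVisits}.
Enumerating:
  P1: StoreType <- PriceTier -> BrandLoyalty -> AdSpend
  P2: StoreType <- PriceTier -> AdSpend
That exhausts the simple backdoor paths. Count: 2.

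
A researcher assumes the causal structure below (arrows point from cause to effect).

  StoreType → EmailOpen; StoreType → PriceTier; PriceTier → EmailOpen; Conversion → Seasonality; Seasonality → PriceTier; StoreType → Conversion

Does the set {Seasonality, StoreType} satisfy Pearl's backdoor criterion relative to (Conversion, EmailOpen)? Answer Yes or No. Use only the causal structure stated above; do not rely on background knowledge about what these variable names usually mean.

No

Backdoor paths from Conversion to EmailOpen (paths whose first edge points into Conversion):
  P1: Conversion <- StoreType -> PriceTier -> EmailOpen
  P2: Conversion <- StoreType -> EmailOpen
Condition 1 (no descendant of Conversion in the set): FAILS — Seasonality is a descendant of Conversion.
Condition 2 (every backdoor path blocked by {Seasonality, StoreType}):
  P1: blocked at fork node StoreType ∈ conditioning set.
  P2: blocked at fork node StoreType ∈ conditioning set.
{Seasonality, StoreType} does not satisfy the backdoor criterion.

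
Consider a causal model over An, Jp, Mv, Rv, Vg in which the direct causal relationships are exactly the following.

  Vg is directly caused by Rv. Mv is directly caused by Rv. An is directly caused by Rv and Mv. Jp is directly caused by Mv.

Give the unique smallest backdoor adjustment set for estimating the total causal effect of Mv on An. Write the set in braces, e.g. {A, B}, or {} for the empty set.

{Rv}

Variables eligible for adjustment (non-descendants of Mv, excluding Mv and An): {Rv, Vg}.
Backdoor paths from Mv to An:
  P1: Mv <- Rv -> An
The empty set is not sufficient: P1 (Mv <- Rv -> An) has no collider blocking it and no conditioned non-collider, so it is open.
Try {Rv}:
  P1: blocked at fork node Rv ∈ conditioning set.
{Rv} contains no descendant of Mv and blocks every backdoor path.
No other singleton works — e.g. {Vg} leaves P1 open — so {Rv} is the unique smallest valid adjustment set.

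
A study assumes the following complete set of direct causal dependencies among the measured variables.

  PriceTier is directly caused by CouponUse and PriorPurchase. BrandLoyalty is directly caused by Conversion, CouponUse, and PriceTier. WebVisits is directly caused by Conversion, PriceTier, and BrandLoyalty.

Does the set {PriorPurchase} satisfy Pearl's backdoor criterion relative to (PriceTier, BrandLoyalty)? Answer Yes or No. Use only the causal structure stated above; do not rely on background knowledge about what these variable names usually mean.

No

Backdoor paths from PriceTier to BrandLoyalty (paths whose first edge points into PriceTier):
  P1: PriceTier <- CouponUse -> BrandLoyalty
Condition 1 (no descendant of PriceTier in the set): holds — descendants of PriceTier are {BrandLoyalty, WebVisits}; none are in {PriorPurchase}.
Condition 2 (every backdoor path blocked by {PriorPurchase}):
  P1: open — no interior node is in the conditioning set.
{PriorPurchase} does not satisfy the backdoor criterion.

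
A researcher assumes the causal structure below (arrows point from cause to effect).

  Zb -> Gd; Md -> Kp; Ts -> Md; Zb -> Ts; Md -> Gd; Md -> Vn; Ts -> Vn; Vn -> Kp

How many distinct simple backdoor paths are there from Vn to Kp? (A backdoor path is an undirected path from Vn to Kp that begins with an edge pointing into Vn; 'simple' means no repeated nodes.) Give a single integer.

3

A backdoor path from Vn to Kp is any simple undirected path whose first edge points into Vn (i.e. leaves Vn via a parent).
Parents of Vn: {Md, Ts}.
Enumerating:
  P1: Vn <- Ts <- Zb -> Gd <- Md -> Kp
  P2: Vn <- Ts -> Md -> Kp
  P3: Vn <- Md -> Kp
That exhausts the simple backdoor paths. Count: 3.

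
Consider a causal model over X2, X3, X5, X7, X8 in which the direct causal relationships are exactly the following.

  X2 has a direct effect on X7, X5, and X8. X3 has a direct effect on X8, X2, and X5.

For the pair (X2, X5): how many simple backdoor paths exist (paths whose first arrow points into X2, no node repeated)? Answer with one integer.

A backdoor path from X2 to X5 is any simple undirected path whose first edge points into X2 (i.e. leaves X2 via a parent).
Parents of X2: {X3}.
Enumerating:
  P1: X2 <- X3 -> X5
That exhausts the simple backdoor paths. Count: 1.

1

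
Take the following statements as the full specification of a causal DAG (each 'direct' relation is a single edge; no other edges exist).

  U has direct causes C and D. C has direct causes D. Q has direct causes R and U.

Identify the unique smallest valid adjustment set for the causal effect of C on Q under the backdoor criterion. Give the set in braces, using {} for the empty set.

{D}

Variables eligible for adjustment (non-descendants of C, excluding C and Q): {D, R}.
Backdoor paths from C to Q:
  P1: C <- D -> U -> Q
The empty set is not sufficient: P1 (C <- D -> U -> Q) has no collider blocking it and no conditioned non-collider, so it is open.
Try {D}:
  P1: blocked at fork node D ∈ conditioning set.
{D} contains no descendant of C and blocks every backdoor path.
No other singleton works — e.g. {R} leaves P1 open — so {D} is the unique smallest valid adjustment set.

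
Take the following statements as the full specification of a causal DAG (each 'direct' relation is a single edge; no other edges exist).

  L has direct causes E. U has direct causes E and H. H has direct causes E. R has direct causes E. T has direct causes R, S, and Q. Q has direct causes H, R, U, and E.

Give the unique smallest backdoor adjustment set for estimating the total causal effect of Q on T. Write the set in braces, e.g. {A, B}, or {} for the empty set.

{R}

Variables eligible for adjustment (non-descendants of Q, excluding Q and T): {E, H, L, R, S, U}.
Backdoor paths from Q to T:
  P1: Q <- E -> R -> T
  P2: Q <- H <- E -> R -> T
  P3: Q <- H -> U <- E -> R -> T
  P4: Q <- U <- E -> R -> T
  P5: Q <- U <- H <- E -> R -> T
  P6: Q <- R -> T
The empty set is not sufficient: P1 (Q <- E -> R -> T) has no collider blocking it and no conditioned non-collider, so it is open.
Try {R}:
  P1: blocked at chain node R ∈ conditioning set.
  P2: blocked at chain node R ∈ conditioning set.
  P3: blocked at collider U (neither it nor any descendant is in the conditioning set).
  P4: blocked at chain node R ∈ conditioning set.
  P5: blocked at chain node R ∈ conditioning set.
  P6: blocked at fork node R ∈ conditioning set.
{R} contains no descendant of Q and blocks every backdoor path.
No other singleton works — e.g. {E} leaves P6 open — so {R} is the unique smallest valid adjustment set.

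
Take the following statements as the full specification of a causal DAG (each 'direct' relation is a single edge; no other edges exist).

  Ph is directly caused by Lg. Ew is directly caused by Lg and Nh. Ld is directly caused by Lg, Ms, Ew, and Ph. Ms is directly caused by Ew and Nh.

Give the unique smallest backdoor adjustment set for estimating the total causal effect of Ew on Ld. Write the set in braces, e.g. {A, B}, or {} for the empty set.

Variables eligible for adjustment (non-descendants of Ew, excluding Ew and Ld): {Lg, Nh, Ph}.
Backdoor paths from Ew to Ld:
  P1: Ew <- Lg -> Ph -> Ld
  P2: Ew <- Lg -> Ld
  P3: Ew <- Nh -> Ms -> Ld
The empty set is not sufficient: P1 (Ew <- Lg -> Ph -> Ld) has no collider blocking it and no conditioned non-collider, so it is open.
Try {Lg, Nh}:
  P1: blocked at fork node Lg ∈ conditioning set.
  P2: blocked at fork node Lg ∈ conditioning set.
  P3: blocked at fork node Nh ∈ conditioning set.
{Lg, Nh} contains no descendant of Ew and blocks every backdoor path.
Every element of {Lg, Nh} is needed (dropping Lg leaves P1 open; dropping Nh leaves P3 open), so no proper subset is valid.
Among all size-2 subsets of the eligible variables, only {Lg, Nh} blocks every backdoor path, so it is the unique smallest valid adjustment set.

{Lg, Nh}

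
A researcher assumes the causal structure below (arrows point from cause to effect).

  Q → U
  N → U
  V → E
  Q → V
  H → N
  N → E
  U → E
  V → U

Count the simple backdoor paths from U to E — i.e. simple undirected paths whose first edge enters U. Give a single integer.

A backdoor path from U to E is any simple undirected path whose first edge points into U (i.e. leaves U via a parent).
Parents of U: {N, Q, V}.
Enumerating:
  P1: U <- Q -> V -> E
  P2: U <- V -> E
  P3: U <- N -> E
That exhausts the simple backdoor paths. Count: 3.

3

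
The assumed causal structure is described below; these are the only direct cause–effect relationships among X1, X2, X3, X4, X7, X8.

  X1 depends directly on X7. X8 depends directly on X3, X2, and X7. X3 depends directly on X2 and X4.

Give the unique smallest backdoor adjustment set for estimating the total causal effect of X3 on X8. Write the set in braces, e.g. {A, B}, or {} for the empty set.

{X2}

Variables eligible for adjustment (non-descendants of X3, excluding X3 and X8): {X1, X2, X4, X7}.
Backdoor paths from X3 to X8:
  P1: X3 <- X2 -> X8
The empty set is not sufficient: P1 (X3 <- X2 -> X8) has no collider blocking it and no conditioned non-collider, so it is open.
Try {X2}:
  P1: blocked at fork node X2 ∈ conditioning set.
{X2} contains no descendant of X3 and blocks every backdoor path.
No other singleton works — e.g. {X4} leaves P1 open — so {X2} is the unique smallest valid adjustment set.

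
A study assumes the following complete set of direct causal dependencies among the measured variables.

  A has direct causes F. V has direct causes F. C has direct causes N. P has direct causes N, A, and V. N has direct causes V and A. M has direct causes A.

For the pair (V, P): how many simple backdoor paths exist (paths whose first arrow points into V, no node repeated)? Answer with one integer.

A backdoor path from V to P is any simple undirected path whose first edge points into V (i.e. leaves V via a parent).
Parents of V: {F}.
Enumerating:
  P1: V <- F -> A -> N -> P
  P2: V <- F -> A -> P
That exhausts the simple backdoor paths. Count: 2.

2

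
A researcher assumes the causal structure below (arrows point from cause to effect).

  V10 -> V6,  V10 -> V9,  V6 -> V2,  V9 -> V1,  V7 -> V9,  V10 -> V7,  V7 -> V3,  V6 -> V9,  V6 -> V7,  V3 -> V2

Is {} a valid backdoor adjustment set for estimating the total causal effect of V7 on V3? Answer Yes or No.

Backdoor paths from V7 to V3 (paths whose first edge points into V7):
  P1: V7 <- V10 -> V6 -> V2 <- V3
  P2: V7 <- V10 -> V9 <- V6 -> V2 <- V3
  P3: V7 <- V6 -> V2 <- V3
Condition 1 (no descendant of V7 in the set): holds — descendants of V7 are {V1, V2, V3, V9}; none are in {}.
Condition 2 (every backdoor path blocked by {}):
  P1: blocked at collider V2 (neither it nor any descendant is in the conditioning set).
  P2: blocked at collider V9 (neither it nor any descendant is in the conditioning set).
  P3: blocked at collider V2 (neither it nor any descendant is in the conditioning set).
{} satisfies the backdoor criterion.

Yes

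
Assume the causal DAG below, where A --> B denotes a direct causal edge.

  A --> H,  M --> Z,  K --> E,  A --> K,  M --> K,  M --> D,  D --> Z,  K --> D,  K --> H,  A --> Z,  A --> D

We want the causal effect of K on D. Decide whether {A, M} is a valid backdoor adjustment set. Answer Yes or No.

Backdoor paths from K to D (paths whose first edge points into K):
  P1: K <- M -> D
  P2: K <- M -> Z <- A -> D
  P3: K <- M -> Z <- D
  P4: K <- A -> D
  P5: K <- A -> Z <- M -> D
  P6: K <- A -> Z <- D
Condition 1 (no descendant of K in the set): holds — descendants of K are {D, E, H, Z}; none are in {A, M}.
Condition 2 (every backdoor path blocked by {A, M}):
  P1: blocked at fork node M ∈ conditioning set.
  P2: blocked at fork node M ∈ conditioning set.
  P3: blocked at fork node M ∈ conditioning set.
  P4: blocked at fork node A ∈ conditioning set.
  P5: blocked at fork node A ∈ conditioning set.
  P6: blocked at fork node A ∈ conditioning set.
{A, M} satisfies the backdoor criterion.

Yes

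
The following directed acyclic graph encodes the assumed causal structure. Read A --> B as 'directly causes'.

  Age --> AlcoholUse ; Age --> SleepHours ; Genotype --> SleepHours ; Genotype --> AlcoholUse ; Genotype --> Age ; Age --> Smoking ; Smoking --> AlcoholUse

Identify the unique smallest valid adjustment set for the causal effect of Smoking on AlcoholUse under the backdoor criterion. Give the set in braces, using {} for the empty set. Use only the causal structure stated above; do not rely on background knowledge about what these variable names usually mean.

{Age}

Variables eligible for adjustment (non-descendants of Smoking, excluding Smoking and AlcoholUse): {Age, Genotype, SleepHours}.
Backdoor paths from Smoking to AlcoholUse:
  P1: Smoking <- Age <- Genotype -> AlcoholUse
  P2: Smoking <- Age -> SleepHours <- Genotype -> AlcoholUse
  P3: Smoking <- Age -> AlcoholUse
The empty set is not sufficient: P1 (Smoking <- Age <- Genotype -> AlcoholUse) has no collider blocking it and no conditioned non-collider, so it is open.
Try {Age}:
  P1: blocked at chain node Age ∈ conditioning set.
  P2: blocked at fork node Age ∈ conditioning set.
  P3: blocked at fork node Age ∈ conditioning set.
{Age} contains no descendant of Smoking and blocks every backdoor path.
No other singleton works — e.g. {Genotype} leaves P3 open — so {Age} is the unique smallest valid adjustment set.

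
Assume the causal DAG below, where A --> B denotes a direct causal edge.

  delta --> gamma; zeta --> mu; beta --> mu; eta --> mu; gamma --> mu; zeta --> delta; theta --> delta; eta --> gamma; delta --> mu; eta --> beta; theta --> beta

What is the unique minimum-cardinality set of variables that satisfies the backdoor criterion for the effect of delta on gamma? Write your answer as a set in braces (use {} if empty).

{}

Variables eligible for adjustment (non-descendants of delta, excluding delta and gamma): {beta, eta, theta, zeta}.
Backdoor paths from delta to gamma:
  P1: delta <- theta -> beta <- eta -> gamma
  P2: delta <- theta -> beta <- eta -> mu <- gamma
  P3: delta <- theta -> beta -> mu <- eta -> gamma
  P4: delta <- theta -> beta -> mu <- gamma
  P5: delta <- zeta -> mu <- eta -> gamma
  P6: delta <- zeta -> mu <- beta <- eta -> gamma
  P7: delta <- zeta -> mu <- gamma
Each backdoor path contains an unconditioned collider, so every path is already blocked with the empty conditioning set:
  P1: blocked at collider beta (neither it nor any descendant is in the conditioning set).
  P2: blocked at collider beta (neither it nor any descendant is in the conditioning set).
  P3: blocked at collider mu (neither it nor any descendant is in the conditioning set).
  P4: blocked at collider mu (neither it nor any descendant is in the conditioning set).
  P5: blocked at collider mu (neither it nor any descendant is in the conditioning set).
  P6: blocked at collider mu (neither it nor any descendant is in the conditioning set).
  P7: blocked at collider mu (neither it nor any descendant is in the conditioning set).
The empty set is therefore the unique smallest valid set.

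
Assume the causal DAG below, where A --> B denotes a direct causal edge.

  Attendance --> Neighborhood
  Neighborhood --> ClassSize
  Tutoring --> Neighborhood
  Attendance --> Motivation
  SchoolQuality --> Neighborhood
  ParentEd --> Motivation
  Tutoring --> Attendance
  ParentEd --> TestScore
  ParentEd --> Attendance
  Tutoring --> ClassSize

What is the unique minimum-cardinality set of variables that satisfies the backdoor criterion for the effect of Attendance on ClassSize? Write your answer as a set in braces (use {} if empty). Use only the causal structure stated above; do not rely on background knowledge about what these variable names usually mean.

{Tutoring}

Variables eligible for adjustment (non-descendants of Attendance, excluding Attendance and ClassSize): {ParentEd, SchoolQuality, TestScore, Tutoring}.
Backdoor paths from Attendance to ClassSize:
  P1: Attendance <- Tutoring -> Neighborhood -> ClassSize
  P2: Attendance <- Tutoring -> ClassSize
The empty set is not sufficient: P1 (Attendance <- Tutoring -> Neighborhood -> ClassSize) has no collider blocking it and no conditioned non-collider, so it is open.
Try {Tutoring}:
  P1: blocked at fork node Tutoring ∈ conditioning set.
  P2: blocked at fork node Tutoring ∈ conditioning set.
{Tutoring} contains no descendant of Attendance and blocks every backdoor path.
No other singleton works — e.g. {ParentEd} leaves P1 open — so {Tutoring} is the unique smallest valid adjustment set.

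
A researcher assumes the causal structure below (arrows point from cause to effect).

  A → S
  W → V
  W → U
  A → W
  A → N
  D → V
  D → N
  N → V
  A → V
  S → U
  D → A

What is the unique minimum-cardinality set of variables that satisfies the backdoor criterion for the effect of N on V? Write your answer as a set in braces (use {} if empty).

{A, D}

Variables eligible for adjustment (non-descendants of N, excluding N and V): {A, D, S, U, W}.
Backdoor paths from N to V:
  P1: N <- D -> A -> S -> U <- W -> V
  P2: N <- D -> A -> W -> V
  P3: N <- D -> A -> V
  P4: N <- D -> V
  P5: N <- A <- D -> V
  P6: N <- A -> S -> U <- W -> V
  P7: N <- A -> W -> V
  P8: N <- A -> V
The empty set is not sufficient: P2 (N <- D -> A -> W -> V) has no collider blocking it and no conditioned non-collider, so it is open.
Try {A, D}:
  P1: blocked at fork node D ∈ conditioning set.
  P2: blocked at fork node D ∈ conditioning set.
  P3: blocked at fork node D ∈ conditioning set.
  P4: blocked at fork node D ∈ conditioning set.
  P5: blocked at chain node A ∈ conditioning set.
  P6: blocked at fork node A ∈ conditioning set.
  P7: blocked at fork node A ∈ conditioning set.
  P8: blocked at fork node A ∈ conditioning set.
{A, D} contains no descendant of N and blocks every backdoor path.
Every element of {A, D} is needed (dropping A leaves P7 open; dropping D leaves P4 open), so no proper subset is valid.
Among all size-2 subsets of the eligible variables, only {A, D} blocks every backdoor path, so it is the unique smallest valid adjustment set.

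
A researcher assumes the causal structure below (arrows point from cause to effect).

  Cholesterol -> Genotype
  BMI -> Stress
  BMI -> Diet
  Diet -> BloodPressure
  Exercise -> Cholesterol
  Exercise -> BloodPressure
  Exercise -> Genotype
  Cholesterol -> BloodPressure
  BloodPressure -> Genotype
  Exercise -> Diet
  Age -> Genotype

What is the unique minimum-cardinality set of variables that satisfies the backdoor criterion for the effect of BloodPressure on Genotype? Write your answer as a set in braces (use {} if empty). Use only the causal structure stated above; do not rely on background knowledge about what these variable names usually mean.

Variables eligible for adjustment (non-descendants of BloodPressure, excluding BloodPressure and Genotype): {Age, BMI, Cholesterol, Diet, Exercise, Stress}.
Backdoor paths from BloodPressure to Genotype:
  P1: BloodPressure <- Exercise -> Cholesterol -> Genotype
  P2: BloodPressure <- Exercise -> Genotype
  P3: BloodPressure <- Diet <- Exercise -> Cholesterol -> Genotype
  P4: BloodPressure <- Diet <- Exercise -> Genotype
  P5: BloodPressure <- Cholesterol <- Exercise -> Genotype
  P6: BloodPressure <- Cholesterol -> Genotype
The empty set is not sufficient: P1 (BloodPressure <- Exercise -> Cholesterol -> Genotype) has no collider blocking it and no conditioned non-collider, so it is open.
Try {Cholesterol, Exercise}:
  P1: blocked at fork node Exercise ∈ conditioning set.
  P2: blocked at fork node Exercise ∈ conditioning set.
  P3: blocked at fork node Exercise ∈ conditioning set.
  P4: blocked at fork node Exercise ∈ conditioning set.
  P5: blocked at chain node Cholesterol ∈ conditioning set.
  P6: blocked at fork node Cholesterol ∈ conditioning set.
{Cholesterol, Exercise} contains no descendant of BloodPressure and blocks every backdoor path.
Every element of {Cholesterol, Exercise} is needed (dropping Cholesterol leaves P6 open; dropping Exercise leaves P2 open), so no proper subset is valid.
Among all size-2 subsets of the eligible variables, only {Cholesterol, Exercise} blocks every backdoor path, so it is the unique smallest valid adjustment set.

{Cholesterol, Exercise}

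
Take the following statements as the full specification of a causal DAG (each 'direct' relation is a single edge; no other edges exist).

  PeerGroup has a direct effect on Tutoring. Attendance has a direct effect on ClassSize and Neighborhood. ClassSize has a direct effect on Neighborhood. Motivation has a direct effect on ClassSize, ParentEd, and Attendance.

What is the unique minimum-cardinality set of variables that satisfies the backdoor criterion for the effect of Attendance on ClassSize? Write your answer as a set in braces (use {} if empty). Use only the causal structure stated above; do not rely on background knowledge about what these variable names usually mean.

{Motivation}

Variables eligible for adjustment (non-descendants of Attendance, excluding Attendance and ClassSize): {Motivation, ParentEd, PeerGroup, Tutoring}.
Backdoor paths from Attendance to ClassSize:
  P1: Attendance <- Motivation -> ClassSize
The empty set is not sufficient: P1 (Attendance <- Motivation -> ClassSize) has no collider blocking it and no conditioned non-collider, so it is open.
Try {Motivation}:
  P1: blocked at fork node Motivation ∈ conditioning set.
{Motivation} contains no descendant of Attendance and blocks every backdoor path.
No other singleton works — e.g. {PeerGroup} leaves P1 open — so {Motivation} is the unique smallest valid adjustment set.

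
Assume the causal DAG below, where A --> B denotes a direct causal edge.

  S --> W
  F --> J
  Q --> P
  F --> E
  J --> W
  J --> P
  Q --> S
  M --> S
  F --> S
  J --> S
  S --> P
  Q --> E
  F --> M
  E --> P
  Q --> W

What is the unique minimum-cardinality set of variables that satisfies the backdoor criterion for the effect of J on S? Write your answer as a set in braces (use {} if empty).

{F}

Variables eligible for adjustment (non-descendants of J, excluding J and S): {E, F, M, Q}.
Backdoor paths from J to S:
  P1: J <- F -> M -> S
  P2: J <- F -> S
  P3: J <- F -> E <- Q -> S
  P4: J <- F -> E <- Q -> W <- S
  P5: J <- F -> E <- Q -> P <- S
  P6: J <- F -> E -> P <- Q -> S
  P7: J <- F -> E -> P <- Q -> W <- S
  P8: J <- F -> E -> P <- S
The empty set is not sufficient: P1 (J <- F -> M -> S) has no collider blocking it and no conditioned non-collider, so it is open.
Try {F}:
  P1: blocked at fork node F ∈ conditioning set.
  P2: blocked at fork node F ∈ conditioning set.
  P3: blocked at fork node F ∈ conditioning set.
  P4: blocked at fork node F ∈ conditioning set.
  P5: blocked at fork node F ∈ conditioning set.
  P6: blocked at fork node F ∈ conditioning set.
  P7: blocked at fork node F ∈ conditioning set.
  P8: blocked at fork node F ∈ conditioning set.
{F} contains no descendant of J and blocks every backdoor path.
No other singleton works — e.g. {M} leaves P2 open — so {F} is the unique smallest valid adjustment set.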